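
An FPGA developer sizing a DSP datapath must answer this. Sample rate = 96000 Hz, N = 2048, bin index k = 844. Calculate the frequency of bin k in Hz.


Frequency of DFT bin k:
f_k = k * fs / N
    = 844 * 96000 / 2048
    = 81024000 / 2048
    = 39562.5 Hz

39562.5 Hz


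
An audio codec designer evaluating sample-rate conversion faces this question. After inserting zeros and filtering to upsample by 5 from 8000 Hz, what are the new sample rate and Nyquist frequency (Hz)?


Step 1 — output sample rate after interpolation by L:
fs_out = L * fs_in = 5 * 8000 = 40000 Hz

Step 2 — Nyquist frequency of the output stream:
f_Nyq = fs_out / 2 = 40000 / 2 = 20000.0 Hz

fs_out = 40000 Hz; f_Nyquist = 20000.0 Hz


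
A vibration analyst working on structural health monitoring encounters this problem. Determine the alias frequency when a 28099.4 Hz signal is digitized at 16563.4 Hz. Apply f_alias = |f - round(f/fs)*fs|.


Compute the nearest integer multiple of fs to the signal:
n = round(28099.4 / 16563.4) = 2
f_alias = |28099.4 - 2 * 16563.4|
        = |28099.4 - 33126.8|
        = 5027.4 Hz

5027.4


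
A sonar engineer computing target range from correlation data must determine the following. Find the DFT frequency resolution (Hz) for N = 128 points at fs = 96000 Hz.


DFT frequency resolution:
df = fs / N
   = 96000 / 128
   = 750.0 Hz

750.0 Hz


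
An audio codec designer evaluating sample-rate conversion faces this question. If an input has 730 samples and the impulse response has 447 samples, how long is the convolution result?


Linear convolution output length:
L = N + M - 1
  = 730 + 447 - 1
  = 1176 samples

1176


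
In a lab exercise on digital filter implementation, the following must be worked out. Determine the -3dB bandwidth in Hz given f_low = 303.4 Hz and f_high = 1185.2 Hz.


Bandwidth is the difference of -3dB frequencies:
BW = f_high - f_low
   = 1185.2 - 303.4
   = 881.8 Hz

881.8 Hz


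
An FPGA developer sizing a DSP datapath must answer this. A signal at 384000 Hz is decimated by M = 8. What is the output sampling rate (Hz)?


Decimation reduces the sample rate:
fs_out = fs_in / M
       = 384000 / 8
       = 48000.0 Hz

48000.0 Hz


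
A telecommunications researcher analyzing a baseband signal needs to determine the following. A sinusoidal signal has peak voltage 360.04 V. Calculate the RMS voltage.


RMS voltage for a sinusoidal waveform:
V_rms = V_peak / sqrt(2)
      = 360.04 / 1.414214
      = 254.587 V

254.587 V


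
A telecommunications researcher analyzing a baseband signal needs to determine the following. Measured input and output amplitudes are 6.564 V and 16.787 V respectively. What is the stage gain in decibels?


Voltage gain in dB:
G = 20 * log10(Vout / Vin)
  = 20 * log10(16.787 / 6.564)
  = 20 * log10(2.557434)
  = 20 * 0.407805
  = 8.16 dB

8.16 dB


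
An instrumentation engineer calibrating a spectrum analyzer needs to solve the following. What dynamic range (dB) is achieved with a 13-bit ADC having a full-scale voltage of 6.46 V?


Dynamic range from full-scale to LSB:
V_min = V_max / 2^bits = 6.46 / 2^13
DR = 20 * log10(V_max / V_min)
   = 20 * log10(2^13)
   = 20 * 13 * log10(2)
   = 78.27 dB

78.27 dB


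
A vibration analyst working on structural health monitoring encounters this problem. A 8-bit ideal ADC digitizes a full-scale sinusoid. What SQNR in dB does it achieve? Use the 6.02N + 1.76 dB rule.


Theoretical SNR for a full-scale sinusoid:
SNR = 6.02 * N + 1.76
    = 6.02 * 8 + 1.76
    = 48.16 + 1.76
    = 49.92 dB

49.92 dB


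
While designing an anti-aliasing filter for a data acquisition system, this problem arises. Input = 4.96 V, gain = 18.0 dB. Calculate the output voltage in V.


Output voltage from dB gain:
V_out = V_in * 10^(gain_dB / 20)
      = 4.96 * 10^(18.0 / 20)
      = 4.96 * 7.943282
      = 39.3987 V

39.3987 V


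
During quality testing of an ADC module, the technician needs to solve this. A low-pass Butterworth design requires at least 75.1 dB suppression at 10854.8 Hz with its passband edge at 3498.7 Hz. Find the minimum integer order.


Butterworth filter order formula:
n = log10(10^(A/10) - 1) / (2 * log10(f_stop/f_pass))
10^(75.1/10) - 1 = 32359364.693
f_stop/f_pass = 10854.8 / 3498.7 = 3.1025
n = 7.6365 -> ceil = 8

8


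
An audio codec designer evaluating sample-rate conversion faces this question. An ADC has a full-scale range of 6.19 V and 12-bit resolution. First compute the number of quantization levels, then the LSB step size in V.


Step 1 — number of quantization levels:
L = 2^N = 2^12 = 4096

Step 2 — LSB step size:
delta = Vfs / L
      = 6.19 / 4096
      = 0.00151123 V

Levels = 4096; step size = 0.00151123 V


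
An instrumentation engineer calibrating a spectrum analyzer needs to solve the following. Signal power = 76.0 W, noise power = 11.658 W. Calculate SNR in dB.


SNR in decibels:
SNR = 10 * log10(Ps / Pn)
    = 10 * log10(76.0 / 11.658)
    = 10 * log10(6.5191)
    = 10 * 0.8142
    = 8.14 dB

8.14 dB


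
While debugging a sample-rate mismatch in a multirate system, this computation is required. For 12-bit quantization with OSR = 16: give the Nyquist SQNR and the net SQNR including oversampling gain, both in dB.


Step 1 — baseline SQNR at Nyquist:
SQNR_base = 6.02*N + 1.76
          = 6.02*12 + 1.76
          = 74.0 dB

Step 2 — oversampling processing gain:
G = 10*log10(OSR) = 10*log10(16) = 12.04 dB

Step 3 — total:
SQNR_total = 74.0 + 12.04 = 86.04 dB

Base SQNR = 74.0 dB; oversampled SQNR = 86.04 dB


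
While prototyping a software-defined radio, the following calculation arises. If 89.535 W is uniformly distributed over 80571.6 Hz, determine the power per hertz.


Power spectral density:
PSD = P / BW
    = 89.535 / 80571.6
    = 0.00111125 W/Hz

0.00111125 W/Hz


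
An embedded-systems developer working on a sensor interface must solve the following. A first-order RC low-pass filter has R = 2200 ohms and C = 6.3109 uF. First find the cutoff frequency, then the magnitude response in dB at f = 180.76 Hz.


Step 1 — cutoff frequency:
fc = 1 / (2*pi*R*C)
C = 6.3109 uF = 6.3109e-06 F
fc = 1 / (2*pi*2200*6.3109e-06)
   = 11.4632 Hz

Step 2 — magnitude at f = 180.76 Hz:
|H(f)| = 1 / sqrt(1 + (f/fc)^2)
f/fc = 180.76 / 11.4632 = 15.768721
|H| = 1 / sqrt(1 + 248.652562) = 0.0632895
|H|_dB = 20*log10(0.0632895) = -23.97 dB

fc = 11.4632 Hz; |H(180.76 Hz)| = -23.97 dB


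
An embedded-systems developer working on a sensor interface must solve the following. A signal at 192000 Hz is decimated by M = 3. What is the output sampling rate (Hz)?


Decimation reduces the sample rate:
fs_out = fs_in / M
       = 192000 / 3
       = 64000.0 Hz

64000.0 Hz


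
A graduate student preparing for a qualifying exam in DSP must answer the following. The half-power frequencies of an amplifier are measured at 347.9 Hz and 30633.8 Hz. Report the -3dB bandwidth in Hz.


Bandwidth is the difference of -3dB frequencies:
BW = f_high - f_low
   = 30633.8 - 347.9
   = 30285.9 Hz

30285.9 Hz


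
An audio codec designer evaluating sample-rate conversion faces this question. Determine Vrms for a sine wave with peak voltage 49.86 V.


RMS voltage for a sinusoidal waveform:
V_rms = V_peak / sqrt(2)
      = 49.86 / 1.414214
      = 35.256 V

35.256 V


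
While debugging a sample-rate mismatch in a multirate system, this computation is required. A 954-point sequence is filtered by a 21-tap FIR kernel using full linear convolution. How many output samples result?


Linear convolution output length:
L = N + M - 1
  = 954 + 21 - 1
  = 974 samples

974


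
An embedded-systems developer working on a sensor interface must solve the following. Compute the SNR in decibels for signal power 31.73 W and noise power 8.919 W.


SNR in decibels:
SNR = 10 * log10(Ps / Pn)
    = 10 * log10(31.73 / 8.919)
    = 10 * log10(3.5576)
    = 10 * 0.5512
    = 5.51 dB

5.51 dB


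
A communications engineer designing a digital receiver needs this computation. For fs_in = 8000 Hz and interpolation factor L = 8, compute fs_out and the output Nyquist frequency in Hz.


Step 1 — output sample rate after interpolation by L:
fs_out = L * fs_in = 8 * 8000 = 64000 Hz

Step 2 — Nyquist frequency of the output stream:
f_Nyq = fs_out / 2 = 64000 / 2 = 32000.0 Hz

fs_out = 64000 Hz; f_Nyquist = 32000.0 Hz


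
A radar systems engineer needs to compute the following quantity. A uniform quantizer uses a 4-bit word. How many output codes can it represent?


Number of quantization levels = 2^N
= 2^4
= 16

16


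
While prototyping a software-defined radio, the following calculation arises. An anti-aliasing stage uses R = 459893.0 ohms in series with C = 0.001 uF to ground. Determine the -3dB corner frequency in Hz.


Cutoff frequency of a first-order RC filter:
fc = 1 / (2 * pi * R * C)
C = 0.001 uF = 1e-09 F
fc = 1 / (2 * pi * 459893.0 * 1e-09)
   = 1 / 0.0028895929404747
   = 346.069505 Hz

346.069505 Hz


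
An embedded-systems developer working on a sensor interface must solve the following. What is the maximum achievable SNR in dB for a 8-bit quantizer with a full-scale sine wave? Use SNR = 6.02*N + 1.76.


Theoretical SNR for a full-scale sinusoid:
SNR = 6.02 * N + 1.76
    = 6.02 * 8 + 1.76
    = 48.16 + 1.76
    = 49.92 dB

49.92 dB


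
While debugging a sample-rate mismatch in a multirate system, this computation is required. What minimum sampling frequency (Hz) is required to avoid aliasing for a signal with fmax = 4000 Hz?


The Nyquist rate is twice the maximum frequency component.
fs_min = 2 * fmax
      = 2 * 4000
      = 8000 Hz

8000


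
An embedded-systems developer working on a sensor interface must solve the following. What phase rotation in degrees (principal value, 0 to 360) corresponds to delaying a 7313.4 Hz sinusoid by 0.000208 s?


Phase shift from frequency and time delay:
phi = 360 * f * t_delay
    = 360 * 7313.4 * 0.000208
    = 547.63 degrees
    mod 360 = 187.63 degrees

187.63 degrees


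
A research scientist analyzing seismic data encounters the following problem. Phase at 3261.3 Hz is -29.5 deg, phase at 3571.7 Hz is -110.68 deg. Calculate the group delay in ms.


Group delay from phase difference:
tau = -d(phi)/d(omega)
d(phi) = -81.18 deg = -1.416858 rad
d(omega) = 2*pi*(3571.7 - 3261.3) = 1950.3007 rad/s
tau = -(-1.416858) / 1950.3007
    = 0.7265 ms

0.7265 ms


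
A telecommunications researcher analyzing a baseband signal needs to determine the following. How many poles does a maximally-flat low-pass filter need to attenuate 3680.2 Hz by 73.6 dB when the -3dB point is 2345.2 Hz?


Butterworth filter order formula:
n = log10(10^(A/10) - 1) / (2 * log10(f_stop/f_pass))
10^(73.6/10) - 1 = 22908675.5277
f_stop/f_pass = 3680.2 / 2345.2 = 1.5692
n = 18.8051 -> ceil = 19

19


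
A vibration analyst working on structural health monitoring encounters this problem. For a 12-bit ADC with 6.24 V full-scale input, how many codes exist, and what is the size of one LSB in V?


Step 1 — number of quantization levels:
L = 2^N = 2^12 = 4096

Step 2 — LSB step size:
delta = Vfs / L
      = 6.24 / 4096
      = 0.00152344 V

Levels = 4096; step size = 0.00152344 V


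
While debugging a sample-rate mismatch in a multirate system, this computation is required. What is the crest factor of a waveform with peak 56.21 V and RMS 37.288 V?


Crest factor is the ratio of peak to RMS:
CF = V_peak / V_rms
   = 56.21 / 37.288
   = 1.5075

1.5075


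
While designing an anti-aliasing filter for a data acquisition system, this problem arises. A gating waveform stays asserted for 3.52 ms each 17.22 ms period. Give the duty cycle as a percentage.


Duty cycle as a percentage:
DC = (t_on / T) * 100
   = (3.52 / 17.22) * 100
   = 0.204413 * 100
   = 20.44 %

20.44 %


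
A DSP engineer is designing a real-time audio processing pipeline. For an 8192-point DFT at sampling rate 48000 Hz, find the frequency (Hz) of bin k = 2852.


Frequency of DFT bin k:
f_k = k * fs / N
    = 2852 * 48000 / 8192
    = 136896000 / 8192
    = 16710.938 Hz

16710.938 Hz


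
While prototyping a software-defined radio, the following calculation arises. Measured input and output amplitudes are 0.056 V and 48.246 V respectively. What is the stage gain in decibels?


Voltage gain in dB:
G = 20 * log10(Vout / Vin)
  = 20 * log10(48.246 / 0.056)
  = 20 * log10(861.535714)
  = 20 * 2.935273
  = 58.71 dB

58.71 dB


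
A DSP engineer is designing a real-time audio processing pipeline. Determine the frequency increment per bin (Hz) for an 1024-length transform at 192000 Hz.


DFT frequency resolution:
df = fs / N
   = 192000 / 1024
   = 187.5 Hz

187.5 Hz


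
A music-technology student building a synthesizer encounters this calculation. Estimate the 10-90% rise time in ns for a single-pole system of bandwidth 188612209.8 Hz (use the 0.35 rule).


Rise time from bandwidth relationship:
tr = 0.35 / BW
   = 0.35 / 188612209.8
   = 1.855659294e-09 s
   = 1.8557 ns

1.8557 ns


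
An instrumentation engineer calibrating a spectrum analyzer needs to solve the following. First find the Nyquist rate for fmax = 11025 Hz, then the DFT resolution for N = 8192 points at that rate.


Step 1 — Nyquist sampling rate:
fs = 2 * fmax = 2 * 11025 = 22050 Hz

Step 2 — DFT bin spacing:
df = fs / N = 22050 / 8192 = 2.6917 Hz

2.6917 Hz


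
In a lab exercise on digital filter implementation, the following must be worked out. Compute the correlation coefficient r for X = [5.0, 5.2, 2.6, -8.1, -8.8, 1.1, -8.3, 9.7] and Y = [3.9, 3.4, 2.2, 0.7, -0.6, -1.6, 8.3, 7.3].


Pearson correlation coefficient (population):
r = cov(X,Y) / (std(X) * std(Y))
Mean X = -0.2, Mean Y = 2.95
Cov(X,Y) = 5.92375
Std(X) = 6.761287, Std(Y) = 3.308701
r = 0.2648

0.2648


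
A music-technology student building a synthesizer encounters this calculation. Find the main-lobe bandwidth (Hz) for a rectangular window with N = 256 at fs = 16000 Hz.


Main lobe width for a rectangular window:
Width = 2 * fs / N
      = 2 * 16000 / 256
      = 32000 / 256
      = 125.0 Hz

125.0 Hz


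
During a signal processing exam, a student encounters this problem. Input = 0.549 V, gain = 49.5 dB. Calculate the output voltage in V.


Output voltage from dB gain:
V_out = V_in * 10^(gain_dB / 20)
      = 0.549 * 10^(49.5 / 20)
      = 0.549 * 298.538262
      = 163.8975 V

163.8975 V


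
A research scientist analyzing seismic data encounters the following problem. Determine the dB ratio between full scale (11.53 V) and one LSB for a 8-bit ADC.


Dynamic range from full-scale to LSB:
V_min = V_max / 2^bits = 11.53 / 2^8
DR = 20 * log10(V_max / V_min)
   = 20 * log10(2^8)
   = 20 * 8 * log10(2)
   = 48.16 dB

48.16 dB


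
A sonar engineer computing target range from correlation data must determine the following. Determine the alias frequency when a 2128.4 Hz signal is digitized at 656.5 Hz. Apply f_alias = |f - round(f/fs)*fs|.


Compute the nearest integer multiple of fs to the signal:
n = round(2128.4 / 656.5) = 3
f_alias = |2128.4 - 3 * 656.5|
        = |2128.4 - 1969.5|
        = 158.9 Hz

158.9


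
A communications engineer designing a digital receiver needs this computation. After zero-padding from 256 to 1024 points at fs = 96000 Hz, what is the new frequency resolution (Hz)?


Frequency resolution after zero-padding:
N_padded = 256 * 4 = 1024
df = fs / N_padded
   = 96000 / 1024
   = 93.75 Hz

93.75 Hz


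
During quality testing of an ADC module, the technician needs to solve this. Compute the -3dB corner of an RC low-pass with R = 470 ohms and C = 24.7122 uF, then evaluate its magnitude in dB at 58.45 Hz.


Step 1 — cutoff frequency:
fc = 1 / (2*pi*R*C)
C = 24.7122 uF = 2.47122e-05 F
fc = 1 / (2*pi*470*2.47122e-05)
   = 13.7028 Hz

Step 2 — magnitude at f = 58.45 Hz:
|H(f)| = 1 / sqrt(1 + (f/fc)^2)
f/fc = 58.45 / 13.7028 = 4.265552
|H| = 1 / sqrt(1 + 18.194934) = 0.2282478
|H|_dB = 20*log10(0.2282478) = -12.83 dB

fc = 13.7028 Hz; |H(58.45 Hz)| = -12.83 dB


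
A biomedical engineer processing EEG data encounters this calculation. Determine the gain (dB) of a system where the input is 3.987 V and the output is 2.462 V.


Voltage gain in dB:
G = 20 * log10(Vout / Vin)
  = 20 * log10(2.462 / 3.987)
  = 20 * log10(0.617507)
  = 20 * -0.209358
  = -4.19 dB

-4.19 dB


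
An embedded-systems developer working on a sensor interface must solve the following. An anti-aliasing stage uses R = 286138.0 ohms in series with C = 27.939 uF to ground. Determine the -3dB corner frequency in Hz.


Cutoff frequency of a first-order RC filter:
fc = 1 / (2 * pi * R * C)
C = 27.939 uF = 2.7939e-05 F
fc = 1 / (2 * pi * 286138.0 * 2.7939e-05)
   = 1 / 50.230356825198
   = 0.019908 Hz

0.019908 Hz


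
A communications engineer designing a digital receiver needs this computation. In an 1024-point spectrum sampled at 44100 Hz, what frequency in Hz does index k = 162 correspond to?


Frequency of DFT bin k:
f_k = k * fs / N
    = 162 * 44100 / 1024
    = 7144200 / 1024
    = 6976.758 Hz

6976.758 Hz


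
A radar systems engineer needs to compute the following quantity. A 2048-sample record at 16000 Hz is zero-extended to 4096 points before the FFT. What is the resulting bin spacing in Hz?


Frequency resolution after zero-padding:
N_padded = 2048 * 2 = 4096
df = fs / N_padded
   = 16000 / 4096
   = 3.9062 Hz

3.9062 Hz


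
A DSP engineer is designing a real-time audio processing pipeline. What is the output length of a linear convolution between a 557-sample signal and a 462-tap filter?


Linear convolution output length:
L = N + M - 1
  = 557 + 462 - 1
  = 1018 samples

1018


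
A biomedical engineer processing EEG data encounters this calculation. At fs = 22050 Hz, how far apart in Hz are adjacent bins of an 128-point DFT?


DFT frequency resolution:
df = fs / N
   = 22050 / 128
   = 172.2656 Hz

172.2656 Hz


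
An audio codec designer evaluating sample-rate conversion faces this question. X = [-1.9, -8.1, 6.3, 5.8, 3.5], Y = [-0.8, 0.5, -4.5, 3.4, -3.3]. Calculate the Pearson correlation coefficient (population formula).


Pearson correlation coefficient (population):
r = cov(X,Y) / (std(X) * std(Y))
Mean X = 1.12, Mean Y = -0.94
Cov(X,Y) = -3.4892
Std(X) = 5.450284, Std(Y) = 2.799
r = -0.2287

-0.2287


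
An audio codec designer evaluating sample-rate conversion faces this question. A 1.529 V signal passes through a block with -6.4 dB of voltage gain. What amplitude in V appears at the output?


Output voltage from dB gain:
V_out = V_in * 10^(gain_dB / 20)
      = 1.529 * 10^(-6.4 / 20)
      = 1.529 * 0.47863
      = 0.7318 V

0.7318 V


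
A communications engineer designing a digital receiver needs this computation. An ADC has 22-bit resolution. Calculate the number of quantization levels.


Number of quantization levels = 2^N
= 2^22
= 4194304

4194304


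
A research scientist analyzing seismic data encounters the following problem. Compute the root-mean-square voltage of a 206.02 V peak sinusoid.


RMS voltage for a sinusoidal waveform:
V_rms = V_peak / sqrt(2)
      = 206.02 / 1.414214
      = 145.678 V

145.678 V


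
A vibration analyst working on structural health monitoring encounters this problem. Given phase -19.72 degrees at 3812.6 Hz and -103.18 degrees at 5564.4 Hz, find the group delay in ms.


Group delay from phase difference:
tau = -d(phi)/d(omega)
d(phi) = -83.46 deg = -1.456652 rad
d(omega) = 2*pi*(5564.4 - 3812.6) = 11006.884 rad/s
tau = -(-1.456652) / 11006.884
    = 0.1323 ms

0.1323 ms


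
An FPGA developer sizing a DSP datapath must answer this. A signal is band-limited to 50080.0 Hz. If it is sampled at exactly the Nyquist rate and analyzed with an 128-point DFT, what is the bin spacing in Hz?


Step 1 — Nyquist sampling rate:
fs = 2 * fmax = 2 * 50080.0 = 100160.0 Hz

Step 2 — DFT bin spacing:
df = fs / N = 100160.0 / 128 = 782.5 Hz

782.5 Hz


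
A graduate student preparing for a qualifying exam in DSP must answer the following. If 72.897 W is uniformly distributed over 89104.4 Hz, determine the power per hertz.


Power spectral density:
PSD = P / BW
    = 72.897 / 89104.4
    = 0.00081811 W/Hz

0.00081811 W/Hz


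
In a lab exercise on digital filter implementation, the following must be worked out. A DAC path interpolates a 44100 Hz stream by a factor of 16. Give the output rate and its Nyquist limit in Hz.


Step 1 — output sample rate after interpolation by L:
fs_out = L * fs_in = 16 * 44100 = 705600 Hz

Step 2 — Nyquist frequency of the output stream:
f_Nyq = fs_out / 2 = 705600 / 2 = 352800.0 Hz

fs_out = 705600 Hz; f_Nyquist = 352800.0 Hz


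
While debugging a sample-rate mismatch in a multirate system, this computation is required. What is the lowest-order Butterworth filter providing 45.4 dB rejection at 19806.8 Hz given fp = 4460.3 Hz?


Butterworth filter order formula:
n = log10(10^(A/10) - 1) / (2 * log10(f_stop/f_pass))
10^(45.4/10) - 1 = 34672.685
f_stop/f_pass = 19806.8 / 4460.3 = 4.4407
n = 3.5061 -> ceil = 4

4


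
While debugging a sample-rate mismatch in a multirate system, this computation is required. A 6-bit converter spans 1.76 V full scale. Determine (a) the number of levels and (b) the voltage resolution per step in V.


Step 1 — number of quantization levels:
L = 2^N = 2^6 = 64

Step 2 — LSB step size:
delta = Vfs / L
      = 1.76 / 64
      = 0.0275 V

Levels = 64; step size = 0.0275 V


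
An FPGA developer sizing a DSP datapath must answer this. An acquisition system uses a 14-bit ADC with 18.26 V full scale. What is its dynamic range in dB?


Dynamic range from full-scale to LSB:
V_min = V_max / 2^bits = 18.26 / 2^14
DR = 20 * log10(V_max / V_min)
   = 20 * log10(2^14)
   = 20 * 14 * log10(2)
   = 84.29 dB

84.29 dB


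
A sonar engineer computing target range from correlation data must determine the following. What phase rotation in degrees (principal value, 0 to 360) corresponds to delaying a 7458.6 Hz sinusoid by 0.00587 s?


Phase shift from frequency and time delay:
phi = 360 * f * t_delay
    = 360 * 7458.6 * 0.00587
    = 15761.51 degrees
    mod 360 = 281.51 degrees

281.51 degrees


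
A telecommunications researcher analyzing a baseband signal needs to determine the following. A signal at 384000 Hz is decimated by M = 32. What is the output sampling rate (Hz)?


Decimation reduces the sample rate:
fs_out = fs_in / M
       = 384000 / 32
       = 12000.0 Hz

12000.0 Hz


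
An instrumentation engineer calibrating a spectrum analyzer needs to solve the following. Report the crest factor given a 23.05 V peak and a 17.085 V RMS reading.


Crest factor is the ratio of peak to RMS:
CF = V_peak / V_rms
   = 23.05 / 17.085
   = 1.3491

1.3491


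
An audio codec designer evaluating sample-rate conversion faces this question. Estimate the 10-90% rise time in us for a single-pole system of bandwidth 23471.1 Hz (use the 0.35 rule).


Rise time from bandwidth relationship:
tr = 0.35 / BW
   = 0.35 / 23471.1
   = 1.491195555e-05 s
   = 14.912 us

14.912 us


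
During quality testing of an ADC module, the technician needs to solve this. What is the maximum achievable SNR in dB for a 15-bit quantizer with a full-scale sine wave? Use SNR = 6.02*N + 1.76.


Theoretical SNR for a full-scale sinusoid:
SNR = 6.02 * N + 1.76
    = 6.02 * 15 + 1.76
    = 90.3 + 1.76
    = 92.06 dB

92.06 dB


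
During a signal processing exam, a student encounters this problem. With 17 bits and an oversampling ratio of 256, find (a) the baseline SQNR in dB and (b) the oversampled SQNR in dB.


Step 1 — baseline SQNR at Nyquist:
SQNR_base = 6.02*N + 1.76
          = 6.02*17 + 1.76
          = 104.1 dB

Step 2 — oversampling processing gain:
G = 10*log10(OSR) = 10*log10(256) = 24.08 dB

Step 3 — total:
SQNR_total = 104.1 + 24.08 = 128.18 dB

Base SQNR = 104.1 dB; oversampled SQNR = 128.18 dB


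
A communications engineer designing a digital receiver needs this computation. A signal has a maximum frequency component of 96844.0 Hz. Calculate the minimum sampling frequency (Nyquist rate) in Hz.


The Nyquist rate is twice the maximum frequency component.
fs_min = 2 * fmax
      = 2 * 96844.0
      = 193688.0 Hz

193688.0


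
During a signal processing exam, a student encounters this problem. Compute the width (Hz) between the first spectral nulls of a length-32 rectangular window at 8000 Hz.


Main lobe width for a rectangular window:
Width = 2 * fs / N
      = 2 * 8000 / 32
      = 16000 / 32
      = 500.0 Hz

500.0 Hz


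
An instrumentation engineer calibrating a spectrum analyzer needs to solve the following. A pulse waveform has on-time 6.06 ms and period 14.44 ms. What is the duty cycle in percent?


Duty cycle as a percentage:
DC = (t_on / T) * 100
   = (6.06 / 14.44) * 100
   = 0.419668 * 100
   = 41.97 %

41.97 %


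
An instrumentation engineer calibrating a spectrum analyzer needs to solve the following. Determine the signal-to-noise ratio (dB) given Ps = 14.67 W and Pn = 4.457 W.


SNR in decibels:
SNR = 10 * log10(Ps / Pn)
    = 10 * log10(14.67 / 4.457)
    = 10 * log10(3.2915)
    = 10 * 0.5174
    = 5.17 dB

5.17 dB


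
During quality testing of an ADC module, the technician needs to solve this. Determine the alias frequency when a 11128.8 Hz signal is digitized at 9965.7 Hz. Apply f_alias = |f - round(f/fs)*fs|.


Compute the nearest integer multiple of fs to the signal:
n = round(11128.8 / 9965.7) = 1
f_alias = |11128.8 - 1 * 9965.7|
        = |11128.8 - 9965.7|
        = 1163.1 Hz

1163.1


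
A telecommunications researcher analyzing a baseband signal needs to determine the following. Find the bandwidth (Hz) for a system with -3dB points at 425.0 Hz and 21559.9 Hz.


Bandwidth is the difference of -3dB frequencies:
BW = f_high - f_low
   = 21559.9 - 425.0
   = 21134.9 Hz

21134.9 Hz


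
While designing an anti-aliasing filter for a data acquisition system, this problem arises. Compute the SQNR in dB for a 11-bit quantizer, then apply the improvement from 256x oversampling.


Step 1 — baseline SQNR at Nyquist:
SQNR_base = 6.02*N + 1.76
          = 6.02*11 + 1.76
          = 67.98 dB

Step 2 — oversampling processing gain:
G = 10*log10(OSR) = 10*log10(256) = 24.08 dB

Step 3 — total:
SQNR_total = 67.98 + 24.08 = 92.06 dB

Base SQNR = 67.98 dB; oversampled SQNR = 92.06 dB


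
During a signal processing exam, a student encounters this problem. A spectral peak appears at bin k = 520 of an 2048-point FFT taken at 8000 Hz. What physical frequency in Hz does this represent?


Frequency of DFT bin k:
f_k = k * fs / N
    = 520 * 8000 / 2048
    = 4160000 / 2048
    = 2031.25 Hz

2031.25 Hz


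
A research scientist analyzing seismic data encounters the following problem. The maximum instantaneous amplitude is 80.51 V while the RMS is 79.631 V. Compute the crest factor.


Crest factor is the ratio of peak to RMS:
CF = V_peak / V_rms
   = 80.51 / 79.631
   = 1.011

1.011


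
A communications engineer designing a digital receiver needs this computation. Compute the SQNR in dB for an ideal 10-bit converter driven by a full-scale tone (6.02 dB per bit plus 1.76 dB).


Theoretical SNR for a full-scale sinusoid:
SNR = 6.02 * N + 1.76
    = 6.02 * 10 + 1.76
    = 60.2 + 1.76
    = 61.96 dB

61.96 dB


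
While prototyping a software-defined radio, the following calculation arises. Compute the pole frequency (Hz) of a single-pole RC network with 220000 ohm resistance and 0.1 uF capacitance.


Cutoff frequency of a first-order RC filter:
fc = 1 / (2 * pi * R * C)
C = 0.1 uF = 1e-07 F
fc = 1 / (2 * pi * 220000 * 1e-07)
   = 1 / 0.13823007675795
   = 7.234316 Hz

7.234316 Hz


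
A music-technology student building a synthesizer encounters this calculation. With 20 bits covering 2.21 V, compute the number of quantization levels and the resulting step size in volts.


Step 1 — number of quantization levels:
L = 2^N = 2^20 = 1048576

Step 2 — LSB step size:
delta = Vfs / L
      = 2.21 / 1048576
      = 2.11e-06 V

Levels = 1048576; step size = 2.11e-06 V


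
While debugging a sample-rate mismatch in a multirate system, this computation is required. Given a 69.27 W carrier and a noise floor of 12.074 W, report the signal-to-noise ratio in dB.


SNR in decibels:
SNR = 10 * log10(Ps / Pn)
    = 10 * log10(69.27 / 12.074)
    = 10 * log10(5.7371)
    = 10 * 0.7587
    = 7.59 dB

7.59 dB


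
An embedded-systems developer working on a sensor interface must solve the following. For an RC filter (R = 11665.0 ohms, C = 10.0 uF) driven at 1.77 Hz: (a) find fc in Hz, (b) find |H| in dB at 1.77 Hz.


Step 1 — cutoff frequency:
fc = 1 / (2*pi*R*C)
C = 10.0 uF = 1e-05 F
fc = 1 / (2*pi*11665.0*1e-05)
   = 1.36438 Hz

Step 2 — magnitude at f = 1.77 Hz:
|H(f)| = 1 / sqrt(1 + (f/fc)^2)
f/fc = 1.77 / 1.36438 = 1.297293
|H| = 1 / sqrt(1 + 1.682969) = 0.6105091
|H|_dB = 20*log10(0.6105091) = -4.29 dB

fc = 1.36438 Hz; |H(1.77 Hz)| = -4.29 dB


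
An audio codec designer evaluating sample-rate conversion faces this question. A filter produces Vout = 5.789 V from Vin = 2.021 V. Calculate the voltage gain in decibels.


Voltage gain in dB:
G = 20 * log10(Vout / Vin)
  = 20 * log10(5.789 / 2.021)
  = 20 * log10(2.864424)
  = 20 * 0.457037
  = 9.14 dB

9.14 dB


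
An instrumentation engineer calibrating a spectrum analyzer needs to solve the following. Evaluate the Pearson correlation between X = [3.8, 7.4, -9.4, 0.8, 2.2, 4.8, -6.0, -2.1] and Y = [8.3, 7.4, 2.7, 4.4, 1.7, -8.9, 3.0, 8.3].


Pearson correlation coefficient (population):
r = cov(X,Y) / (std(X) * std(Y))
Mean X = 0.1875, Mean Y = 3.3625
Cov(X,Y) = -1.876719
Std(X) = 5.317527, Std(Y) = 5.242122
r = -0.0673

-0.0673


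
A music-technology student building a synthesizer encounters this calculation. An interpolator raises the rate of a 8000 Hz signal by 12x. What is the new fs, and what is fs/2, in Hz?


Step 1 — output sample rate after interpolation by L:
fs_out = L * fs_in = 12 * 8000 = 96000 Hz

Step 2 — Nyquist frequency of the output stream:
f_Nyq = fs_out / 2 = 96000 / 2 = 48000.0 Hz

fs_out = 96000 Hz; f_Nyquist = 48000.0 Hz


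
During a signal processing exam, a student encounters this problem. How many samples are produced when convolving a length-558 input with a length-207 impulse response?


Linear convolution output length:
L = N + M - 1
  = 558 + 207 - 1
  = 764 samples

764


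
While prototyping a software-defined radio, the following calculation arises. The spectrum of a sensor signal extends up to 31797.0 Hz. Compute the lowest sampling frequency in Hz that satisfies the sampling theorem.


The Nyquist rate is twice the maximum frequency component.
fs_min = 2 * fmax
      = 2 * 31797.0
      = 63594.0 Hz

63594.0


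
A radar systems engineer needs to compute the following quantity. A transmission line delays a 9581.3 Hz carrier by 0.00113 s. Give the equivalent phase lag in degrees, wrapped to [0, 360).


Phase shift from frequency and time delay:
phi = 360 * f * t_delay
    = 360 * 9581.3 * 0.00113
    = 3897.67 degrees
    mod 360 = 297.67 degrees

297.67 degrees


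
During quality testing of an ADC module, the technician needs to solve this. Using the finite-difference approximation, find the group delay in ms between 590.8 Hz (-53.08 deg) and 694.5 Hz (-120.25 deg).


Group delay from phase difference:
tau = -d(phi)/d(omega)
d(phi) = -67.17 deg = -1.172338 rad
d(omega) = 2*pi*(694.5 - 590.8) = 651.5663 rad/s
tau = -(-1.172338) / 651.5663
    = 1.7993 ms

1.7993 ms


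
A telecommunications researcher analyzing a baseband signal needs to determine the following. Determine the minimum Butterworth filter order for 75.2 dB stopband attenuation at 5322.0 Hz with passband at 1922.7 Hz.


Butterworth filter order formula:
n = log10(10^(A/10) - 1) / (2 * log10(f_stop/f_pass))
10^(75.2/10) - 1 = 33113111.1483
f_stop/f_pass = 5322.0 / 1922.7 = 2.768
n = 8.5036 -> ceil = 9

9


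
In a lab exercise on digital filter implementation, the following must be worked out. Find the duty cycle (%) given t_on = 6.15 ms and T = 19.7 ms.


Duty cycle as a percentage:
DC = (t_on / T) * 100
   = (6.15 / 19.7) * 100
   = 0.312183 * 100
   = 31.22 %

31.22 %


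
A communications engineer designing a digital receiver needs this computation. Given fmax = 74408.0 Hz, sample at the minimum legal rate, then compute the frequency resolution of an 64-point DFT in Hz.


Step 1 — Nyquist sampling rate:
fs = 2 * fmax = 2 * 74408.0 = 148816.0 Hz

Step 2 — DFT bin spacing:
df = fs / N = 148816.0 / 64 = 2325.25 Hz

2325.25 Hz


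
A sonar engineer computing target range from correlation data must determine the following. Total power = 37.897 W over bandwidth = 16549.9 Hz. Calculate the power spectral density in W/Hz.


Power spectral density:
PSD = P / BW
    = 37.897 / 16549.9
    = 0.00228986 W/Hz

0.00228986 W/Hz


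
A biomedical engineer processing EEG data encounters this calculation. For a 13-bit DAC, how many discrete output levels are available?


Number of quantization levels = 2^N
= 2^13
= 8192

8192


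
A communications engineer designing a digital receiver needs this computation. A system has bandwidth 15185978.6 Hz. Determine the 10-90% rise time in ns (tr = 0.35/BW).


Rise time from bandwidth relationship:
tr = 0.35 / BW
   = 0.35 / 15185978.6
   = 2.304757627e-08 s
   = 23.0476 ns

23.0476 ns


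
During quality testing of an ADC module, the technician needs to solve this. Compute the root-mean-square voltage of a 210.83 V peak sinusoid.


RMS voltage for a sinusoidal waveform:
V_rms = V_peak / sqrt(2)
      = 210.83 / 1.414214
      = 149.079 V

149.079 V


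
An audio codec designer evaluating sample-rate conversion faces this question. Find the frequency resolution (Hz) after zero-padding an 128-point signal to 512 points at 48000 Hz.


Frequency resolution after zero-padding:
N_padded = 128 * 4 = 512
df = fs / N_padded
   = 48000 / 512
   = 93.75 Hz

93.75 Hz


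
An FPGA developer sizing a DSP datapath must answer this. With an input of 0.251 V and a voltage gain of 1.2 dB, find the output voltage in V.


Output voltage from dB gain:
V_out = V_in * 10^(gain_dB / 20)
      = 0.251 * 10^(1.2 / 20)
      = 0.251 * 1.148154
      = 0.2882 V

0.2882 V


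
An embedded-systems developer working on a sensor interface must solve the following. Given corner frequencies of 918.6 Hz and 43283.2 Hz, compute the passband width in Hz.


Bandwidth is the difference of -3dB frequencies:
BW = f_high - f_low
   = 43283.2 - 918.6
   = 42364.6 Hz

42364.6 Hz


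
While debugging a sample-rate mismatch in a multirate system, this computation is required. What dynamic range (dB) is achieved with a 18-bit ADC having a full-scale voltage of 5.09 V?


Dynamic range from full-scale to LSB:
V_min = V_max / 2^bits = 5.09 / 2^18
DR = 20 * log10(V_max / V_min)
   = 20 * log10(2^18)
   = 20 * 18 * log10(2)
   = 108.37 dB

108.37 dB


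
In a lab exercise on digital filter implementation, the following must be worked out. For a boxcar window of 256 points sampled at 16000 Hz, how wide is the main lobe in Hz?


Main lobe width for a rectangular window:
Width = 2 * fs / N
      = 2 * 16000 / 256
      = 32000 / 256
      = 125.0 Hz

125.0 Hz


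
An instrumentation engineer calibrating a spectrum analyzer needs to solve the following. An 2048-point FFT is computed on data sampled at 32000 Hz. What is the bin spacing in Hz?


DFT frequency resolution:
df = fs / N
   = 32000 / 2048
   = 15.625 Hz

15.625 Hz


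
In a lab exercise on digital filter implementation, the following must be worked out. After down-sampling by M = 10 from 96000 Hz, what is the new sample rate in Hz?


Decimation reduces the sample rate:
fs_out = fs_in / M
       = 96000 / 10
       = 9600.0 Hz

9600.0 Hz


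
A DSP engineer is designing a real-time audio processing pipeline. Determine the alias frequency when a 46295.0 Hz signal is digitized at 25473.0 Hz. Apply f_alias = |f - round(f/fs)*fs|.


Compute the nearest integer multiple of fs to the signal:
n = round(46295.0 / 25473.0) = 2
f_alias = |46295.0 - 2 * 25473.0|
        = |46295.0 - 50946.0|
        = 4651.0 Hz

4651.0


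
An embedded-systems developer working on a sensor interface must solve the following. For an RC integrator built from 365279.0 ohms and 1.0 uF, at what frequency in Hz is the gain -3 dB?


Cutoff frequency of a first-order RC filter:
fc = 1 / (2 * pi * R * C)
C = 1.0 uF = 1e-06 F
fc = 1 / (2 * pi * 365279.0 * 1e-06)
   = 1 / 2.2951156458213
   = 0.435708 Hz

0.435708 Hz


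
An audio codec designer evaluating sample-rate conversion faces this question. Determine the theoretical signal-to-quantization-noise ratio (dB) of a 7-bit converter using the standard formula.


Theoretical SNR for a full-scale sinusoid:
SNR = 6.02 * N + 1.76
    = 6.02 * 7 + 1.76
    = 42.14 + 1.76
    = 43.9 dB

43.9 dB


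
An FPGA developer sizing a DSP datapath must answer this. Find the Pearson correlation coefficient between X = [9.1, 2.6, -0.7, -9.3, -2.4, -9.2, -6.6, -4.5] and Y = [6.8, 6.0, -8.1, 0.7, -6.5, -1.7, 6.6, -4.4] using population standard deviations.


Pearson correlation coefficient (population):
r = cov(X,Y) / (std(X) * std(Y))
Mean X = -2.625, Mean Y = -0.075
Cov(X,Y) = 10.318125
Std(X) = 5.869785, Std(Y) = 5.660775
r = 0.3105

0.3105


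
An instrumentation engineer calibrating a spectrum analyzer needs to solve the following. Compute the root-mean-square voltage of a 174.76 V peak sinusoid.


RMS voltage for a sinusoidal waveform:
V_rms = V_peak / sqrt(2)
      = 174.76 / 1.414214
      = 123.574 V

123.574 V


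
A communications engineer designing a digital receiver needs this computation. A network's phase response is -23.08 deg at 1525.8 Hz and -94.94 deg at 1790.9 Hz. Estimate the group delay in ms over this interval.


Group delay from phase difference:
tau = -d(phi)/d(omega)
d(phi) = -71.86 deg = -1.254194 rad
d(omega) = 2*pi*(1790.9 - 1525.8) = 1665.6724 rad/s
tau = -(-1.254194) / 1665.6724
    = 0.753 ms

0.753 ms


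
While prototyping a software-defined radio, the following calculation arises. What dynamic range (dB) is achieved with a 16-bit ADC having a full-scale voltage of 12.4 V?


Dynamic range from full-scale to LSB:
V_min = V_max / 2^bits = 12.4 / 2^16
DR = 20 * log10(V_max / V_min)
   = 20 * log10(2^16)
   = 20 * 16 * log10(2)
   = 96.33 dB

96.33 dB


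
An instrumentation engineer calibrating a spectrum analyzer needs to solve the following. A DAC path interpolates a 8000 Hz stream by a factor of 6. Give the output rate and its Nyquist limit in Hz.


Step 1 — output sample rate after interpolation by L:
fs_out = L * fs_in = 6 * 8000 = 48000 Hz

Step 2 — Nyquist frequency of the output stream:
f_Nyq = fs_out / 2 = 48000 / 2 = 24000.0 Hz

fs_out = 48000 Hz; f_Nyquist = 24000.0 Hz


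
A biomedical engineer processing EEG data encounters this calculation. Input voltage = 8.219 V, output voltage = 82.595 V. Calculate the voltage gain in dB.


Voltage gain in dB:
G = 20 * log10(Vout / Vin)
  = 20 * log10(82.595 / 8.219)
  = 20 * log10(10.049276)
  = 20 * 1.002135
  = 20.04 dB

20.04 dB


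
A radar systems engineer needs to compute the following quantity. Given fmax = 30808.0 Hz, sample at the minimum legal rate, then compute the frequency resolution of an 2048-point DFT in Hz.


Step 1 — Nyquist sampling rate:
fs = 2 * fmax = 2 * 30808.0 = 61616.0 Hz

Step 2 — DFT bin spacing:
df = fs / N = 61616.0 / 2048 = 30.0859 Hz

30.0859 Hz


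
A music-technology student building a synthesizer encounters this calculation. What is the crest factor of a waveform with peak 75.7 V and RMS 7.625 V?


Crest factor is the ratio of peak to RMS:
CF = V_peak / V_rms
   = 75.7 / 7.625
   = 9.9279

9.9279
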